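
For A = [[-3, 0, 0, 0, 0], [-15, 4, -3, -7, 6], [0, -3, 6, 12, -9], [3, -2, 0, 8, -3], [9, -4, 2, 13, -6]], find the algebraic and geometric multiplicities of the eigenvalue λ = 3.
The characteristic polynomial is (x - 3)^4(x + 3), so the factor x - 3 appears with exponent 4: the algebraic multiplicity is 4.

rank(A - 3I) = 3, so the eigenspace has dimension 5 - 3 = 2: the geometric multiplicity is 2.

Since 2 < 4, A is not diagonalizable.

algebraic multiplicity 4, geometric multiplicity 2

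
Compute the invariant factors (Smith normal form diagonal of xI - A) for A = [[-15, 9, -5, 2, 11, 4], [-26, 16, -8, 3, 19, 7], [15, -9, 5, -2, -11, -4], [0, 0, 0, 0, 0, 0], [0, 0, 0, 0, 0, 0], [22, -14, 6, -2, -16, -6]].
x, x, x, x^3

The Jordan structure of A has elementary divisors x^3, x, x, x. Arranging the block sizes at each eigenvalue in decreasing order and taking row products gives the invariant factors.

Invariant factors (smallest first, each dividing the next): x, x, x, x^3.

Check: the last factor x^3 is the minimal polynomial, and the product x^6 is the characteristic polynomial.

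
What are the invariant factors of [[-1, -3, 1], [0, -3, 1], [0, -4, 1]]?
The Jordan structure of A has elementary divisors (x + 1)^3. Arranging the block sizes at each eigenvalue in decreasing order and taking row products gives the invariant factors.

Invariant factors (smallest first, each dividing the next): (x + 1)^3.

Check: the last factor (x + 1)^3 is the minimal polynomial, and the product (x + 1)^3 is the characteristic polynomial.

(x + 1)^3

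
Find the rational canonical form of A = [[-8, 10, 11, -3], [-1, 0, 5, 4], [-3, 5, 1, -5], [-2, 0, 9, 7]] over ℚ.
The invariant factors of A (the non-unit diagonal entries of the Smith normal form of xI - A over ℚ[x]) are x^4, each dividing the next. The characteristic polynomial is their product, x^4.

The rational canonical form is the block-diagonal matrix of companion matrices C(f_i):
R = [[0, 0, 0, 0], [1, 0, 0, 0], [0, 1, 0, 0], [0, 0, 1, 0]].

R = [[0, 0, 0, 0], [1, 0, 0, 0], [0, 1, 0, 0], [0, 0, 1, 0]]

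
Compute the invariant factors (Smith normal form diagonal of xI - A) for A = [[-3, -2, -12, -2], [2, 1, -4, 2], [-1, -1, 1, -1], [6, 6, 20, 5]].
x + 1, (x - 3)^2(x + 1)

The Jordan structure of A has elementary divisors (x + 1), (x + 1), (x - 3)^2. Arranging the block sizes at each eigenvalue in decreasing order and taking row products gives the invariant factors.

Invariant factors (smallest first, each dividing the next): x + 1, (x - 3)^2(x + 1).

Check: the last factor (x - 3)^2(x + 1) is the minimal polynomial, and the product (x - 3)^2(x + 1)^2 is the characteristic polynomial.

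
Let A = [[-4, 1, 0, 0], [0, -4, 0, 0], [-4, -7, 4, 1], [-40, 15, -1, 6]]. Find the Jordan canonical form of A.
J = [[-4, 1, 0, 0], [0, -4, 0, 0], [0, 0, 5, 1], [0, 0, 0, 5]]

The characteristic polynomial is det(xI - A) = (x - 5)^2(x + 4)^2, so the eigenvalues are -4 (algebraic multiplicity 2), 5 (algebraic multiplicity 2).

For λ = -4: rank(A + 4I) = 3, rank((A + 4I)^2) = 2. The eigenspace has dimension 4 - 3 = 1, so there is 1 Jordan block; the rank sequence gives block sizes [2].

For λ = 5: rank(A - 5I) = 3, rank((A - 5I)^2) = 2. The eigenspace has dimension 4 - 3 = 1, so there is 1 Jordan block; the rank sequence gives block sizes [2].

Assembling the blocks gives the Jordan form J above.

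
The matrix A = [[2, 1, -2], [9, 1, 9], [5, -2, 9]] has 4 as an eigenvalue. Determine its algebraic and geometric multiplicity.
The characteristic polynomial is (x - 4)^3, so the factor x - 4 appears with exponent 3: the algebraic multiplicity is 3.

rank(A - 4I) = 2, so the eigenspace has dimension 3 - 2 = 1: the geometric multiplicity is 1.

Since 1 < 3, A is not diagonalizable.

algebraic multiplicity 3, geometric multiplicity 1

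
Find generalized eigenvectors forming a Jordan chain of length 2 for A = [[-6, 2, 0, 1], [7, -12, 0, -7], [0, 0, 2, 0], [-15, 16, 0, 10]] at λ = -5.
v_1 = [[0, 1, 0, -1]]^T, v_2 = [[1, 0, 0, 1]]^T

We seek v_1 ∈ ker((A + 5I)^2) \ ker(A + 5I), then set v_{i+1} = (A + 5I) v_i.

One such chain is v_1 = [[0, 1, 0, -1]]^T, v_2 = [[1, 0, 0, 1]]^T. Check: (A + 5I) v_2 = [[0, 0, 0, 0]]^T = 0.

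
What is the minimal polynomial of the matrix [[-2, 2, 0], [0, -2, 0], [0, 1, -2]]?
The characteristic polynomial factors as (x + 2)^3. The minimal polynomial is ∏(x - λ)^{k_λ} where k_λ is the size of the largest Jordan block at λ.

For λ = -2: rank(A + 2I) = 1, and the largest Jordan block has size 2 (the smallest k with rank((A + 2I)^k) = rank((A + 2I)^(k+1))).

So m_A(x) = (x + 2)^2.

m_A(x) = (x + 2)^2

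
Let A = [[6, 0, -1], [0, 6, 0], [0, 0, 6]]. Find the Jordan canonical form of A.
J = [[6, 1, 0], [0, 6, 0], [0, 0, 6]]

The characteristic polynomial is det(xI - A) = (x - 6)^3, so the eigenvalues are 6 (algebraic multiplicity 3).

For λ = 6: rank(A - 6I) = 1, rank((A - 6I)^2) = 0. The eigenspace has dimension 3 - 1 = 2, so there are 2 Jordan blocks; the rank sequence gives block sizes [2, 1].

Assembling the blocks gives the Jordan form J above.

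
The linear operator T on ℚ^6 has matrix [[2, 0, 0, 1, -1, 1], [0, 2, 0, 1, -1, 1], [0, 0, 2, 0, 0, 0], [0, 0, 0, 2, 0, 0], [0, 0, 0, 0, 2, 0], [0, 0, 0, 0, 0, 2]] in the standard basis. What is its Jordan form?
The characteristic polynomial is det(xI - A) = (x - 2)^6, so the eigenvalues are 2 (algebraic multiplicity 6).

For λ = 2: rank(A - 2I) = 1, rank((A - 2I)^2) = 0. The eigenspace has dimension 6 - 1 = 5, so there are 5 Jordan blocks; the rank sequence gives block sizes [2, 1, 1, 1, 1].

Assembling the blocks gives the Jordan form J above.

J = [[2, 1, 0, 0, 0, 0], [0, 2, 0, 0, 0, 0], [0, 0, 2, 0, 0, 0], [0, 0, 0, 2, 0, 0], [0, 0, 0, 0, 2, 0], [0, 0, 0, 0, 0, 2]]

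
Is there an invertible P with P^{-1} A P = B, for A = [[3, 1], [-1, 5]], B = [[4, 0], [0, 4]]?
Both have characteristic polynomial (x - 4)^2, but the minimal polynomial of A is (x - 4)^2 while the minimal polynomial of B is x - 4. The minimal polynomial is a similarity invariant, so A and B are not similar.

No.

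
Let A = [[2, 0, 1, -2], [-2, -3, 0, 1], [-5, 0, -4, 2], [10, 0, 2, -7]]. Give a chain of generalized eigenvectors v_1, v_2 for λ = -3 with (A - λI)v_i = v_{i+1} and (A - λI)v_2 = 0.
We seek v_1 ∈ ker((A + 3I)^2) \ ker(A + 3I), then set v_{i+1} = (A + 3I) v_i.

One such chain is v_1 = [[0, 0, 1, 0]]^T, v_2 = [[1, 0, -1, 2]]^T. Check: (A + 3I) v_2 = [[0, 0, 0, 0]]^T = 0.

v_1 = [[0, 0, 1, 0]]^T, v_2 = [[1, 0, -1, 2]]^T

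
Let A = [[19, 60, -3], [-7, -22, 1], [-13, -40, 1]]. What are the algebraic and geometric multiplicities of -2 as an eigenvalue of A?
algebraic multiplicity 1, geometric multiplicity 1

The characteristic polynomial is x^2(x + 2), so the factor x + 2 appears with exponent 1: the algebraic multiplicity is 1.

rank(A + 2I) = 2, so the eigenspace has dimension 3 - 2 = 1: the geometric multiplicity is 1.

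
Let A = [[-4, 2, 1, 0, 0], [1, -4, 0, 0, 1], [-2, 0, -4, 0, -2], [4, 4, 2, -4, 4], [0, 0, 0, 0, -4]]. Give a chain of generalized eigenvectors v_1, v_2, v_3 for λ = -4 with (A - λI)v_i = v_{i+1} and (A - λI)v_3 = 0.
v_1 = [[0, 0, 1, -2, 0]]^T, v_2 = [[1, 0, 0, 2, 0]]^T, v_3 = [[0, 1, -2, 4, 0]]^T

We seek v_1 ∈ ker((A + 4I)^3) \ ker((A + 4I)^2), then set v_{i+1} = (A + 4I) v_i.

One such chain is v_1 = [[0, 0, 1, -2, 0]]^T, v_2 = [[1, 0, 0, 2, 0]]^T, v_3 = [[0, 1, -2, 4, 0]]^T. Check: (A + 4I) v_3 = [[0, 0, 0, 0, 0]]^T = 0.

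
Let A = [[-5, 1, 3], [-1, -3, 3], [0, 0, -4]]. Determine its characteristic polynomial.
xI - A = [[x + 5, -1, -3], [1, x + 3, -3], [0, 0, x + 4]].

Expanding det(xI - A) along the first row:
det(xI - A) = + (x + 5)·det([[x + 3, -3], [0, x + 4]]) - (-1)·det([[1, -3], [0, x + 4]]) + (-3)·det([[1, x + 3], [0, 0]]).

Evaluating gives χ_A(x) = x^3 + 12x^2 + 48x + 64 = (x + 4)^3.

χ_A(x) = (x + 4)^3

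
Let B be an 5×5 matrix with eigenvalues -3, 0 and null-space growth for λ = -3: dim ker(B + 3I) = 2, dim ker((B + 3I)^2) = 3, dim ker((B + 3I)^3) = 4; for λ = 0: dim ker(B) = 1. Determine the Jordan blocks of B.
λ = -3: successive nullity increments [2, 1, 1] count blocks of size ≥ k; block sizes are [3, 1].
λ = 0: successive nullity increments [1] count blocks of size ≥ k; block sizes are [1].

Jordan blocks: (-3, 3), (-3, 1), (0, 1)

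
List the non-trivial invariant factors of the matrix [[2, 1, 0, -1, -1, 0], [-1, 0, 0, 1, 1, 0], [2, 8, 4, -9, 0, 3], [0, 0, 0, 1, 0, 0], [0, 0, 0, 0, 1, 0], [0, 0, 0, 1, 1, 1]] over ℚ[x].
x - 1, (x - 1)^2, (x - 4)(x - 1)^2

The Jordan structure of A has elementary divisors (x - 1)^2, (x - 1)^2, (x - 1), (x - 4). Arranging the block sizes at each eigenvalue in decreasing order and taking row products gives the invariant factors.

Invariant factors (smallest first, each dividing the next): x - 1, (x - 1)^2, (x - 4)(x - 1)^2.

Check: the last factor (x - 4)(x - 1)^2 is the minimal polynomial, and the product (x - 4)(x - 1)^5 is the characteristic polynomial.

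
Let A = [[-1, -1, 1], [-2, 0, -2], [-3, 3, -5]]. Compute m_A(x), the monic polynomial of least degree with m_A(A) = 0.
The characteristic polynomial factors as (x + 2)^3. The minimal polynomial is ∏(x - λ)^{k_λ} where k_λ is the size of the largest Jordan block at λ.

For λ = -2: rank(A + 2I) = 1, and the largest Jordan block has size 2 (the smallest k with rank((A + 2I)^k) = rank((A + 2I)^(k+1))).

So m_A(x) = (x + 2)^2.

m_A(x) = (x + 2)^2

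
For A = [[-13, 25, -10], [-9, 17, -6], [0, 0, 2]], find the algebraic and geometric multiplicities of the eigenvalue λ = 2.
algebraic multiplicity 3, geometric multiplicity 2

The characteristic polynomial is (x - 2)^3, so the factor x - 2 appears with exponent 3: the algebraic multiplicity is 3.

rank(A - 2I) = 1, so the eigenspace has dimension 3 - 1 = 2: the geometric multiplicity is 2.

Since 2 < 3, A is not diagonalizable.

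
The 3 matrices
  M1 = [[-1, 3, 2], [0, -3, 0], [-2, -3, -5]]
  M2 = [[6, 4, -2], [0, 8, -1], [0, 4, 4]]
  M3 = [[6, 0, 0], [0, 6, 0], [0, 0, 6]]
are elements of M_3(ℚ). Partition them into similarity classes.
Characteristic polynomials: χ_{M1} = (x + 3)^3, χ_{M2} = (x - 6)^3, χ_{M3} = (x - 6)^3.

{M1}: invariant factors x + 3, (x + 3)^2.

{M2}: invariant factors x - 6, (x - 6)^2.

{M3}: invariant factors x - 6, x - 6, x - 6.

Matrices are similar if and only if their invariant-factor lists agree; the partition into similarity classes is {M1}, {M2}, {M3}.

3 classes: {M1}, {M2}, {M3}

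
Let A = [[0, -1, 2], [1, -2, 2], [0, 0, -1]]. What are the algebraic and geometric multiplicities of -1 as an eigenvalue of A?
The characteristic polynomial is (x + 1)^3, so the factor x + 1 appears with exponent 3: the algebraic multiplicity is 3.

rank(A + I) = 1, so the eigenspace has dimension 3 - 1 = 2: the geometric multiplicity is 2.

Since 2 < 3, A is not diagonalizable.

algebraic multiplicity 3, geometric multiplicity 2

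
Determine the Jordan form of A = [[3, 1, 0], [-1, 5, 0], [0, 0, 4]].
The characteristic polynomial is det(xI - A) = (x - 4)^3, so the eigenvalues are 4 (algebraic multiplicity 3).

For λ = 4: rank(A - 4I) = 1, rank((A - 4I)^2) = 0. The eigenspace has dimension 3 - 1 = 2, so there are 2 Jordan blocks; the rank sequence gives block sizes [2, 1].

Assembling the blocks gives the Jordan form J above.

J = [[4, 1, 0], [0, 4, 0], [0, 0, 4]]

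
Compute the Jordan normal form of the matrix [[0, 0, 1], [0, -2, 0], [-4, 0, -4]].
J = [[-2, 1, 0], [0, -2, 0], [0, 0, -2]]

The characteristic polynomial is det(xI - A) = (x + 2)^3, so the eigenvalues are -2 (algebraic multiplicity 3).

For λ = -2: rank(A + 2I) = 1, rank((A + 2I)^2) = 0. The eigenspace has dimension 3 - 1 = 2, so there are 2 Jordan blocks; the rank sequence gives block sizes [2, 1].

Assembling the blocks gives the Jordan form J above.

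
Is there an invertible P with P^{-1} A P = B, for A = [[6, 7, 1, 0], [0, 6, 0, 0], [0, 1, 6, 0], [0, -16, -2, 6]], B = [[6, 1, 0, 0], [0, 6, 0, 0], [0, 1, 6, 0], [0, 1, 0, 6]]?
Both have characteristic polynomial (x - 6)^4, but the minimal polynomial of A is (x - 6)^3 while the minimal polynomial of B is (x - 6)^2. The minimal polynomial is a similarity invariant, so A and B are not similar.

No.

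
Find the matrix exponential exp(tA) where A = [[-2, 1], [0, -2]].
e^{tA} = [[e^{-2*t}, t*e^{-2*t}], [0, e^{-2*t}]]

A has Jordan form J = [[-2, 1], [0, -2]] with A = PJP^{-1}, so e^{tA} = P e^{tJ} P^{-1}.

For a Jordan block J_k(λ), e^{tJ_k(λ)} = e^{λt} · (I + tN + t^2 N^2/2! + ... + t^{k-1} N^{k-1}/(k-1)!) where N is the nilpotent superdiagonal part.

Assembling the blocks and conjugating back gives the entries of e^{tA} as shown above.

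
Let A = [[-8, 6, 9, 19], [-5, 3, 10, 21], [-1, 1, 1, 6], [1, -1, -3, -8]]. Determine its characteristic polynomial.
xI - A = [[x + 8, -6, -9, -19], [5, x - 3, -10, -21], [1, -1, x - 1, -6], [-1, 1, 3, x + 8]].

Expanding det(xI - A) along the first row:
det(xI - A) = + (x + 8)·det([[x - 3, -10, -21], [-1, x - 1, -6], [1, 3, x + 8]]) - (-6)·det([[5, -10, -21], [1, x - 1, -6], [-1, 3, x + 8]]) + (-9)·det([[5, x - 3, -21], [1, -1, -6], [-1, 1, x + 8]]) - (-19)·det([[5, x - 3, -10], [1, -1, x - 1], [-1, 1, 3]]).

Evaluating gives χ_A(x) = x^4 + 12x^3 + 52x^2 + 96x + 64 = (x + 2)^2(x + 4)^2.

χ_A(x) = (x + 2)^2(x + 4)^2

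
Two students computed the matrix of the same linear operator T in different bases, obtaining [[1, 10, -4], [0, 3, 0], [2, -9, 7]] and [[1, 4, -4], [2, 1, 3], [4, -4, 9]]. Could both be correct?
Two matrices over a field are similar if and only if they have the same invariant factors.

Both A and B have characteristic polynomial (x - 5)(x - 3)^2 and minimal polynomial (x - 5)(x - 3)^2. Computing further, both have invariant factors (x - 5)(x - 3)^2. Hence A and B are similar.

Yes.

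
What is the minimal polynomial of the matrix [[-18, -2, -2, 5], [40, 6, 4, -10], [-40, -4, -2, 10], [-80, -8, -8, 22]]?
m_A(x) = (x - 2)^2

The characteristic polynomial factors as (x - 2)^4. The minimal polynomial is ∏(x - λ)^{k_λ} where k_λ is the size of the largest Jordan block at λ.

For λ = 2: rank(A - 2I) = 1, and the largest Jordan block has size 2 (the smallest k with rank((A - 2I)^k) = rank((A - 2I)^(k+1))).

So m_A(x) = (x - 2)^2.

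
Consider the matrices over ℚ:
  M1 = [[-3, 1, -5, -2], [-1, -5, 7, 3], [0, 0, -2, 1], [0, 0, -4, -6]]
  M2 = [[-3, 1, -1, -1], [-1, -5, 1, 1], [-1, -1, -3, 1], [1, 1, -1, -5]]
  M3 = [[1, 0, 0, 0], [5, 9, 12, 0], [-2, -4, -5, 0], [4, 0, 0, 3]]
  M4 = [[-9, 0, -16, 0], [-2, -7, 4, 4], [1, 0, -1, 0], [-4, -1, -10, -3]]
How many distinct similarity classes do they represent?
4 classes: {M1}, {M2}, {M3}, {M4}

Characteristic polynomials: χ_{M1} = (x + 4)^4, χ_{M2} = (x + 4)^4, χ_{M3} = (x - 3)^2(x - 1)^2, χ_{M4} = (x + 5)^4.

{M1}: invariant factors (x + 4)^2, (x + 4)^2.

{M2}: invariant factors x + 4, x + 4, (x + 4)^2.

{M3}: invariant factors x - 3, (x - 3)(x - 1)^2.

{M4}: invariant factors (x + 5)^2, (x + 5)^2.

Matrices are similar if and only if their invariant-factor lists agree; the partition into similarity classes is {M1}, {M2}, {M3}, {M4}.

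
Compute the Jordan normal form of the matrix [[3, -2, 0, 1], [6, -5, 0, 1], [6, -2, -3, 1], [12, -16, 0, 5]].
The characteristic polynomial is det(xI - A) = (x - 3)^2(x + 3)^2, so the eigenvalues are -3 (algebraic multiplicity 2), 3 (algebraic multiplicity 2).

For λ = -3: rank(A + 3I) = 2. The eigenspace has dimension 4 - 2 = 2, so there are 2 Jordan blocks; the rank sequence gives block sizes [1, 1].

For λ = 3: rank(A - 3I) = 3, rank((A - 3I)^2) = 2. The eigenspace has dimension 4 - 3 = 1, so there is 1 Jordan block; the rank sequence gives block sizes [2].

Assembling the blocks gives the Jordan form J above.

J = [[-3, 0, 0, 0], [0, -3, 0, 0], [0, 0, 3, 1], [0, 0, 0, 3]]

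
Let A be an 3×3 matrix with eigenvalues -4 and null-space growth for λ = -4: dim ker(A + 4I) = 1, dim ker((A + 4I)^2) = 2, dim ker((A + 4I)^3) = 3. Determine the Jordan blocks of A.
λ = -4: successive nullity increments [1, 1, 1] count blocks of size ≥ k; block sizes are [3].

Jordan blocks: (-4, 3)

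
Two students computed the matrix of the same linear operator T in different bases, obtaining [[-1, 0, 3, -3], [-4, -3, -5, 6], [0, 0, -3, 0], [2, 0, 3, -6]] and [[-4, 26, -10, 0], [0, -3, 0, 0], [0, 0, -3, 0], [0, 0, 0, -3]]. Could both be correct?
Both have characteristic polynomial (x + 3)^3(x + 4), but the minimal polynomial of A is (x + 3)^2(x + 4) while the minimal polynomial of B is (x + 3)(x + 4). The minimal polynomial is a similarity invariant, so A and B are not similar.

No.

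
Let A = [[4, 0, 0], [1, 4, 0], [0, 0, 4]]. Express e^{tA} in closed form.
A has Jordan form J = [[4, 1, 0], [0, 4, 0], [0, 0, 4]] with A = PJP^{-1}, so e^{tA} = P e^{tJ} P^{-1}.

For a Jordan block J_k(λ), e^{tJ_k(λ)} = e^{λt} · (I + tN + t^2 N^2/2! + ... + t^{k-1} N^{k-1}/(k-1)!) where N is the nilpotent superdiagonal part.

Assembling the blocks and conjugating back gives the entries of e^{tA} as shown above.

e^{tA} = [[e^{4*t}, 0, 0], [t*e^{4*t}, e^{4*t}, 0], [0, 0, e^{4*t}]]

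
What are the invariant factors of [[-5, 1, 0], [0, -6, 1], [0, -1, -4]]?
The Jordan structure of A has elementary divisors (x + 5)^3. Arranging the block sizes at each eigenvalue in decreasing order and taking row products gives the invariant factors.

Invariant factors (smallest first, each dividing the next): (x + 5)^3.

Check: the last factor (x + 5)^3 is the minimal polynomial, and the product (x + 5)^3 is the characteristic polynomial.

(x + 5)^3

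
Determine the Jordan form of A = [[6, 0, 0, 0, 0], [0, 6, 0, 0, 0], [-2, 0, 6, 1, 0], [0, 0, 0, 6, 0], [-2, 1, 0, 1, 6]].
J = [[6, 1, 0, 0, 0], [0, 6, 0, 0, 0], [0, 0, 6, 1, 0], [0, 0, 0, 6, 0], [0, 0, 0, 0, 6]]

The characteristic polynomial is det(xI - A) = (x - 6)^5, so the eigenvalues are 6 (algebraic multiplicity 5).

For λ = 6: rank(A - 6I) = 2, rank((A - 6I)^2) = 0. The eigenspace has dimension 5 - 2 = 3, so there are 3 Jordan blocks; the rank sequence gives block sizes [2, 2, 1].

Assembling the blocks gives the Jordan form J above.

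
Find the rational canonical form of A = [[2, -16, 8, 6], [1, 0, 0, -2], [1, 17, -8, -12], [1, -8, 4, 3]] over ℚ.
R = [[0, 0, 0, 0], [1, 0, 0, 0], [0, 1, 0, 0], [0, 0, 1, -3]]

The invariant factors of A (the non-unit diagonal entries of the Smith normal form of xI - A over ℚ[x]) are x^3(x + 3), each dividing the next. The characteristic polynomial is their product, x^3(x + 3).

The rational canonical form is the block-diagonal matrix of companion matrices C(f_i):
R = [[0, 0, 0, 0], [1, 0, 0, 0], [0, 1, 0, 0], [0, 0, 1, -3]].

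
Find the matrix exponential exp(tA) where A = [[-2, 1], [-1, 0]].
A has Jordan form J = [[-1, 1], [0, -1]] with A = PJP^{-1}, so e^{tA} = P e^{tJ} P^{-1}.

For a Jordan block J_k(λ), e^{tJ_k(λ)} = e^{λt} · (I + tN + t^2 N^2/2! + ... + t^{k-1} N^{k-1}/(k-1)!) where N is the nilpotent superdiagonal part.

Assembling the blocks and conjugating back gives the entries of e^{tA} as shown above.

e^{tA} = [[(1 - t)*e^{-t}, t*e^{-t}], [-t*e^{-t}, (t + 1)*e^{-t}]]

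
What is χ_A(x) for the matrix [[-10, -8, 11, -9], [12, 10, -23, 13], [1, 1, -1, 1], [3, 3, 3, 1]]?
χ_A(x) = (x - 2)^2(x + 2)^2

xI - A = [[x + 10, 8, -11, 9], [-12, x - 10, 23, -13], [-1, -1, x + 1, -1], [-3, -3, -3, x - 1]].

Expanding det(xI - A) along the first row:
det(xI - A) = + (x + 10)·det([[x - 10, 23, -13], [-1, x + 1, -1], [-3, -3, x - 1]]) - (8)·det([[-12, 23, -13], [-1, x + 1, -1], [-3, -3, x - 1]]) + (-11)·det([[-12, x - 10, -13], [-1, -1, -1], [-3, -3, x - 1]]) - (9)·det([[-12, x - 10, 23], [-1, -1, x + 1], [-3, -3, -3]]).

Evaluating gives χ_A(x) = x^4 - 8x^2 + 16 = (x - 2)^2(x + 2)^2.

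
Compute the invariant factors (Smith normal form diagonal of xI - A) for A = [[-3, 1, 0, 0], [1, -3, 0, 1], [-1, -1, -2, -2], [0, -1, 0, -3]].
(x + 2)(x + 3)^3

The Jordan structure of A has elementary divisors (x + 3)^3, (x + 2). Arranging the block sizes at each eigenvalue in decreasing order and taking row products gives the invariant factors.

Invariant factors (smallest first, each dividing the next): (x + 2)(x + 3)^3.

Check: the last factor (x + 2)(x + 3)^3 is the minimal polynomial, and the product (x + 2)(x + 3)^3 is the characteristic polynomial.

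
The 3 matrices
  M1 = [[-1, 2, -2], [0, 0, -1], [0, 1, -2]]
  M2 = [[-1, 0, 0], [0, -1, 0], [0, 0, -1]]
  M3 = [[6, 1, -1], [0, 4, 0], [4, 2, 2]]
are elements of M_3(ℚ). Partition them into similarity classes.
Characteristic polynomials: χ_{M1} = (x + 1)^3, χ_{M2} = (x + 1)^3, χ_{M3} = (x - 4)^3.

{M1}: invariant factors x + 1, (x + 1)^2.

{M2}: invariant factors x + 1, x + 1, x + 1.

{M3}: invariant factors x - 4, (x - 4)^2.

Matrices are similar if and only if their invariant-factor lists agree; the partition into similarity classes is {M1}, {M2}, {M3}.

3 classes: {M1}, {M2}, {M3}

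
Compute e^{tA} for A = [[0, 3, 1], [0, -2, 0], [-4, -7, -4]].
A has Jordan form J = [[-2, 1, 0], [0, -2, 1], [0, 0, -2]] with A = PJP^{-1}, so e^{tA} = P e^{tJ} P^{-1}.

For a Jordan block J_k(λ), e^{tJ_k(λ)} = e^{λt} · (I + tN + t^2 N^2/2! + ... + t^{k-1} N^{k-1}/(k-1)!) where N is the nilpotent superdiagonal part.

Assembling the blocks and conjugating back gives the entries of e^{tA} as shown above.

e^{tA} = [[(2*t + 1)*e^{-2*t}, t*(6 - t)*e^{-2*t}/2, t*e^{-2*t}], [0, e^{-2*t}, 0], [-4*t*e^{-2*t}, t*(t - 7)*e^{-2*t}, (1 - 2*t)*e^{-2*t}]]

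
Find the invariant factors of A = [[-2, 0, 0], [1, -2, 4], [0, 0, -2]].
x + 2, (x + 2)^2

The Jordan structure of A has elementary divisors (x + 2)^2, (x + 2). Arranging the block sizes at each eigenvalue in decreasing order and taking row products gives the invariant factors.

Invariant factors (smallest first, each dividing the next): x + 2, (x + 2)^2.

Check: the last factor (x + 2)^2 is the minimal polynomial, and the product (x + 2)^3 is the characteristic polynomial.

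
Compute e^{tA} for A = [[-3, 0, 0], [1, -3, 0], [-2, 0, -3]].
A has Jordan form J = [[-3, 1, 0], [0, -3, 0], [0, 0, -3]] with A = PJP^{-1}, so e^{tA} = P e^{tJ} P^{-1}.

For a Jordan block J_k(λ), e^{tJ_k(λ)} = e^{λt} · (I + tN + t^2 N^2/2! + ... + t^{k-1} N^{k-1}/(k-1)!) where N is the nilpotent superdiagonal part.

Assembling the blocks and conjugating back gives the entries of e^{tA} as shown above.

e^{tA} = [[e^{-3*t}, 0, 0], [t*e^{-3*t}, e^{-3*t}, 0], [-2*t*e^{-3*t}, 0, e^{-3*t}]]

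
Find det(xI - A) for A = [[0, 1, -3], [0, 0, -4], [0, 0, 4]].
χ_A(x) = x^2(x - 4)

xI - A = [[x, -1, 3], [0, x, 4], [0, 0, x - 4]].

Expanding det(xI - A) along the first row:
det(xI - A) = + (x)·det([[x, 4], [0, x - 4]]) - (-1)·det([[0, 4], [0, x - 4]]) + (3)·det([[0, x], [0, 0]]).

Evaluating gives χ_A(x) = x^3 - 4x^2 = x^2(x - 4).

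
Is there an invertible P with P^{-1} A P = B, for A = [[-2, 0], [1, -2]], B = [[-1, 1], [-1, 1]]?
No.

trace(A) = -4 but trace(B) = 0. The trace is a similarity invariant, so A and B are not similar.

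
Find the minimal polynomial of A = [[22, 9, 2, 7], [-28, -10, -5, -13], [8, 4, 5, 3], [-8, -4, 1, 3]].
m_A(x) = (x - 6)^2(x - 4)^2

The characteristic polynomial factors as (x - 6)^2(x - 4)^2. The minimal polynomial is ∏(x - λ)^{k_λ} where k_λ is the size of the largest Jordan block at λ.

For λ = 4: rank(A - 4I) = 3, and the largest Jordan block has size 2 (the smallest k with rank((A - 4I)^k) = rank((A - 4I)^(k+1))).
For λ = 6: rank(A - 6I) = 3, and the largest Jordan block has size 2 (the smallest k with rank((A - 6I)^k) = rank((A - 6I)^(k+1))).

So m_A(x) = (x - 6)^2(x - 4)^2.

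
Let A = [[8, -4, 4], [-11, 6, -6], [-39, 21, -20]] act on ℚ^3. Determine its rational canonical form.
The invariant factors of A (the non-unit diagonal entries of the Smith normal form of xI - A over ℚ[x]) are (x + 2)(x^2 + 4x - 2), each dividing the next. The characteristic polynomial is their product, (x + 2)(x^2 + 4x - 2).

The rational canonical form is the block-diagonal matrix of companion matrices C(f_i):
R = [[0, 0, 4], [1, 0, -6], [0, 1, -6]].

Note the characteristic polynomial does not split into linear factors over ℚ, so A has no Jordan form over ℚ; the rational canonical form exists over any field.

R = [[0, 0, 4], [1, 0, -6], [0, 1, -6]]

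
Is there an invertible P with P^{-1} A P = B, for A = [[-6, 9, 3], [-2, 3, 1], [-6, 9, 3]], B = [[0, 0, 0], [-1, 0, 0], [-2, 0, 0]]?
Yes.

Two matrices over a field are similar if and only if they have the same invariant factors.

Both A and B have characteristic polynomial x^3 and minimal polynomial x^2. Computing further, both have invariant factors x, x^2. Hence A and B are similar.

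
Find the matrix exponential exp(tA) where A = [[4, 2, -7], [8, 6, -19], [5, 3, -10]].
e^{tA} = [[-3*t^2/2 + 4*t + 1, t*(4 - t)/2, t*(2*t - 7)], [t*(16 - 15*t)/2, -5*t^2/2 + 6*t + 1, t*(10*t - 19)], [t*(5 - 3*t), t*(3 - t), 4*t^2 - 10*t + 1]]

A has Jordan form J = [[0, 1, 0], [0, 0, 1], [0, 0, 0]] with A = PJP^{-1}, so e^{tA} = P e^{tJ} P^{-1}.

For a Jordan block J_k(λ), e^{tJ_k(λ)} = e^{λt} · (I + tN + t^2 N^2/2! + ... + t^{k-1} N^{k-1}/(k-1)!) where N is the nilpotent superdiagonal part.

Assembling the blocks and conjugating back gives the entries of e^{tA} as shown above.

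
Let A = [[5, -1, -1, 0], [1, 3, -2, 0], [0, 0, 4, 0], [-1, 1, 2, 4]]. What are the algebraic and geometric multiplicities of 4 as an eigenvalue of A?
algebraic multiplicity 4, geometric multiplicity 2

The characteristic polynomial is (x - 4)^4, so the factor x - 4 appears with exponent 4: the algebraic multiplicity is 4.

rank(A - 4I) = 2, so the eigenspace has dimension 4 - 2 = 2: the geometric multiplicity is 2.

Since 2 < 4, A is not diagonalizable.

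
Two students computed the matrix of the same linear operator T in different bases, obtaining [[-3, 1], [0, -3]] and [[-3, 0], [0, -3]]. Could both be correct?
No.

Both have characteristic polynomial (x + 3)^2, but the minimal polynomial of A is (x + 3)^2 while the minimal polynomial of B is x + 3. The minimal polynomial is a similarity invariant, so A and B are not similar.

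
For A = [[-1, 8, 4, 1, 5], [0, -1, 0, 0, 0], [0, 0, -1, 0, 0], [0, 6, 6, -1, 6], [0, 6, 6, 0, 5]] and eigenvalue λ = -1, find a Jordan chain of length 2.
We seek v_1 ∈ ker((A + I)^2) \ ker(A + I), then set v_{i+1} = (A + I) v_i.

One such chain is v_1 = [[-1, 1, 2, 0, -3]]^T, v_2 = [[1, 0, 0, 0, 0]]^T. Check: (A + I) v_2 = [[0, 0, 0, 0, 0]]^T = 0.

v_1 = [[-1, 1, 2, 0, -3]]^T, v_2 = [[1, 0, 0, 0, 0]]^T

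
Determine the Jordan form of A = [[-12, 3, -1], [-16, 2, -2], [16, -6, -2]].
The characteristic polynomial is det(xI - A) = (x + 4)^3, so the eigenvalues are -4 (algebraic multiplicity 3).

For λ = -4: rank(A + 4I) = 1, rank((A + 4I)^2) = 0. The eigenspace has dimension 3 - 1 = 2, so there are 2 Jordan blocks; the rank sequence gives block sizes [2, 1].

Assembling the blocks gives the Jordan form J above.

J = [[-4, 1, 0], [0, -4, 0], [0, 0, -4]]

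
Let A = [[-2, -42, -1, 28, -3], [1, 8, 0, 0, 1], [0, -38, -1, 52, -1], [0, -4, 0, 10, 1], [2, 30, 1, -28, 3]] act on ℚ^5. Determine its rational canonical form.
R = [[0, -12, 0, 0, 0], [1, 8, 0, 0, 0], [0, 0, 0, 0, 24], [0, 0, 1, 0, -28], [0, 0, 0, 1, 10]]

The invariant factors of A (the non-unit diagonal entries of the Smith normal form of xI - A over ℚ[x]) are (x - 6)(x - 2), (x - 6)(x - 2)^2, each dividing the next. The characteristic polynomial is their product, (x - 6)^2(x - 2)^3.

The rational canonical form is the block-diagonal matrix of companion matrices C(f_i):
R = [[0, -12, 0, 0, 0], [1, 8, 0, 0, 0], [0, 0, 0, 0, 24], [0, 0, 1, 0, -28], [0, 0, 0, 1, 10]].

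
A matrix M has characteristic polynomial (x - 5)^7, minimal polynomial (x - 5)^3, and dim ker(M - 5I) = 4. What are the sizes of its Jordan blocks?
λ = 5: algebraic multiplicity 7 (exponent in χ_M), largest block size 3 (exponent in m_M), 4 blocks (geometric multiplicity). These force block sizes [3, 2, 1, 1].

Jordan blocks: (5, 3), (5, 2), (5, 1), (5, 1)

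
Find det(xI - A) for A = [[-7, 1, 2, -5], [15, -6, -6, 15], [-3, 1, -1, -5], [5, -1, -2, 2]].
xI - A = [[x + 7, -1, -2, 5], [-15, x + 6, 6, -15], [3, -1, x + 1, 5], [-5, 1, 2, x - 2]].

Expanding det(xI - A) along the first row:
det(xI - A) = + (x + 7)·det([[x + 6, 6, -15], [-1, x + 1, 5], [1, 2, x - 2]]) - (-1)·det([[-15, 6, -15], [3, x + 1, 5], [-5, 2, x - 2]]) + (-2)·det([[-15, x + 6, -15], [3, -1, 5], [-5, 1, x - 2]]) - (5)·det([[-15, x + 6, 6], [3, -1, x + 1], [-5, 1, 2]]).

Evaluating gives χ_A(x) = x^4 + 12x^3 + 54x^2 + 108x + 81 = (x + 3)^4.

χ_A(x) = (x + 3)^4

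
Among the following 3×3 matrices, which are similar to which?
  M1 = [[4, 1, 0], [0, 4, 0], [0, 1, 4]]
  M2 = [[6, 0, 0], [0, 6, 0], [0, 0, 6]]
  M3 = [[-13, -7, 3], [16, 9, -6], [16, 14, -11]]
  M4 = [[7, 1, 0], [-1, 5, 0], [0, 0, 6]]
4 classes: {M1}, {M2}, {M3}, {M4}

Characteristic polynomials: χ_{M1} = (x - 4)^3, χ_{M2} = (x - 6)^3, χ_{M3} = (x + 5)^3, χ_{M4} = (x - 6)^3.

{M1}: invariant factors x - 4, (x - 4)^2.

{M2}: invariant factors x - 6, x - 6, x - 6.

{M3}: invariant factors x + 5, (x + 5)^2.

{M4}: invariant factors x - 6, (x - 6)^2.

Matrices are similar if and only if their invariant-factor lists agree; the partition into similarity classes is {M1}, {M2}, {M3}, {M4}.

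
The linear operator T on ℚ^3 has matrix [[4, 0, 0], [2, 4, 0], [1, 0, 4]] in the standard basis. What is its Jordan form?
J = [[4, 1, 0], [0, 4, 0], [0, 0, 4]]

The characteristic polynomial is det(xI - A) = (x - 4)^3, so the eigenvalues are 4 (algebraic multiplicity 3).

For λ = 4: rank(A - 4I) = 1, rank((A - 4I)^2) = 0. The eigenspace has dimension 3 - 1 = 2, so there are 2 Jordan blocks; the rank sequence gives block sizes [2, 1].

Assembling the blocks gives the Jordan form J above.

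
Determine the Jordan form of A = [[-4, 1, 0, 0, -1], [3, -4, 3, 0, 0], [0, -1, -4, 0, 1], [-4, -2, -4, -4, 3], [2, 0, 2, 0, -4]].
The characteristic polynomial is det(xI - A) = (x + 4)^5, so the eigenvalues are -4 (algebraic multiplicity 5).

For λ = -4: rank(A + 4I) = 3, rank((A + 4I)^2) = 1, rank((A + 4I)^3) = 0. The eigenspace has dimension 5 - 3 = 2, so there are 2 Jordan blocks; the rank sequence gives block sizes [3, 2].

Assembling the blocks gives the Jordan form J above.

J = [[-4, 1, 0, 0, 0], [0, -4, 1, 0, 0], [0, 0, -4, 0, 0], [0, 0, 0, -4, 1], [0, 0, 0, 0, -4]]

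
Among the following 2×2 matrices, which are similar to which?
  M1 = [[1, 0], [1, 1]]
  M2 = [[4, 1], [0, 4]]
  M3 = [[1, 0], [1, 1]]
Characteristic polynomials: χ_{M1} = (x - 1)^2, χ_{M2} = (x - 4)^2, χ_{M3} = (x - 1)^2.

{M1, M3}: invariant factors (x - 1)^2.

{M2}: invariant factors (x - 4)^2.

Matrices are similar if and only if their invariant-factor lists agree; the partition into similarity classes is {M1, M3}, {M2}.

2 classes: {M1, M3}, {M2}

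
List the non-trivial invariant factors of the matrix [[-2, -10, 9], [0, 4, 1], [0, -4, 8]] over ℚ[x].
The Jordan structure of A has elementary divisors (x + 2), (x - 6)^2. Arranging the block sizes at each eigenvalue in decreasing order and taking row products gives the invariant factors.

Invariant factors (smallest first, each dividing the next): (x - 6)^2(x + 2).

Check: the last factor (x - 6)^2(x + 2) is the minimal polynomial, and the product (x - 6)^2(x + 2) is the characteristic polynomial.

(x - 6)^2(x + 2)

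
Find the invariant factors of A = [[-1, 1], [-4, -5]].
The Jordan structure of A has elementary divisors (x + 3)^2. Arranging the block sizes at each eigenvalue in decreasing order and taking row products gives the invariant factors.

Invariant factors (smallest first, each dividing the next): (x + 3)^2.

Check: the last factor (x + 3)^2 is the minimal polynomial, and the product (x + 3)^2 is the characteristic polynomial.

(x + 3)^2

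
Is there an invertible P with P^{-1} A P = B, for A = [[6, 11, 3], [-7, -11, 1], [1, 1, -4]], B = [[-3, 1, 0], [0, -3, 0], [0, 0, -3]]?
No.

Both have characteristic polynomial (x + 3)^3, but the minimal polynomial of A is (x + 3)^3 while the minimal polynomial of B is (x + 3)^2. The minimal polynomial is a similarity invariant, so A and B are not similar.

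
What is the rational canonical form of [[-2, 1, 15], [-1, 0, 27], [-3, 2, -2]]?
The invariant factors of A (the non-unit diagonal entries of the Smith normal form of xI - A over ℚ[x]) are (x + 5)(x^2 - x + 1), each dividing the next. The characteristic polynomial is their product, (x + 5)(x^2 - x + 1).

The rational canonical form is the block-diagonal matrix of companion matrices C(f_i):
R = [[0, 0, -5], [1, 0, 4], [0, 1, -4]].

Note the characteristic polynomial does not split into linear factors over ℚ, so A has no Jordan form over ℚ; the rational canonical form exists over any field.

R = [[0, 0, -5], [1, 0, 4], [0, 1, -4]]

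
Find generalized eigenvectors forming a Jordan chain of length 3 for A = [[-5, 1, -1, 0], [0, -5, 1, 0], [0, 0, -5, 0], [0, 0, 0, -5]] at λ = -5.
We seek v_1 ∈ ker((A + 5I)^3) \ ker((A + 5I)^2), then set v_{i+1} = (A + 5I) v_i.

One such chain is v_1 = [[0, 0, 1, 2]]^T, v_2 = [[-1, 1, 0, 0]]^T, v_3 = [[1, 0, 0, 0]]^T. Check: (A + 5I) v_3 = [[0, 0, 0, 0]]^T = 0.

v_1 = [[0, 0, 1, 2]]^T, v_2 = [[-1, 1, 0, 0]]^T, v_3 = [[1, 0, 0, 0]]^T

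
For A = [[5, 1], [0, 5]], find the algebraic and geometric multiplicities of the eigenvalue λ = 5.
The characteristic polynomial is (x - 5)^2, so the factor x - 5 appears with exponent 2: the algebraic multiplicity is 2.

rank(A - 5I) = 1, so the eigenspace has dimension 2 - 1 = 1: the geometric multiplicity is 1.

Since 1 < 2, A is not diagonalizable.

algebraic multiplicity 2, geometric multiplicity 1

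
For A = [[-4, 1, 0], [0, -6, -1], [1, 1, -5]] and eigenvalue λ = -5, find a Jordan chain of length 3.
We seek v_1 ∈ ker((A + 5I)^3) \ ker((A + 5I)^2), then set v_{i+1} = (A + 5I) v_i.

One such chain is v_1 = [[0, 1, -1]]^T, v_2 = [[1, 0, 1]]^T, v_3 = [[1, -1, 1]]^T. Check: (A + 5I) v_3 = [[0, 0, 0]]^T = 0.

v_1 = [[0, 1, -1]]^T, v_2 = [[1, 0, 1]]^T, v_3 = [[1, -1, 1]]^T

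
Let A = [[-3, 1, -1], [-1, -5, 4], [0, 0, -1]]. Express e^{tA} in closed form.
e^{tA} = [[(t + 1)*e^{-4*t}, t*e^{-4*t}, -t*e^{-4*t}], [-t*e^{-4*t}, (1 - t)*e^{-4*t}, (t + e^{3*t} - 1)*e^{-4*t}], [0, 0, e^{-t}]]

A has Jordan form J = [[-4, 1, 0], [0, -4, 0], [0, 0, -1]] with A = PJP^{-1}, so e^{tA} = P e^{tJ} P^{-1}.

For a Jordan block J_k(λ), e^{tJ_k(λ)} = e^{λt} · (I + tN + t^2 N^2/2! + ... + t^{k-1} N^{k-1}/(k-1)!) where N is the nilpotent superdiagonal part.

Assembling the blocks and conjugating back gives the entries of e^{tA} as shown above.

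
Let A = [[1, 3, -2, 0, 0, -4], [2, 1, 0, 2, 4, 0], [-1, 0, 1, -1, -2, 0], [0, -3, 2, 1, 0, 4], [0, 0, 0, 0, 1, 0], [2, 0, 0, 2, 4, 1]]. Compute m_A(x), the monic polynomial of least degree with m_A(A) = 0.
m_A(x) = (x - 1)^2

The characteristic polynomial factors as (x - 1)^6. The minimal polynomial is ∏(x - λ)^{k_λ} where k_λ is the size of the largest Jordan block at λ.

For λ = 1: rank(A - I) = 2, and the largest Jordan block has size 2 (the smallest k with rank((A - I)^k) = rank((A - I)^(k+1))).

So m_A(x) = (x - 1)^2.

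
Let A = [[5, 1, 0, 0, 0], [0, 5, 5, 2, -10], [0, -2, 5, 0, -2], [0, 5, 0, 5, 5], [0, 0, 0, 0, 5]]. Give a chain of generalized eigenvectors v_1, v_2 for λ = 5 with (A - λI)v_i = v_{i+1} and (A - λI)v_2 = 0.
v_1 = [[0, 0, 2, 0, 1]]^T, v_2 = [[0, 0, -2, 5, 0]]^T

We seek v_1 ∈ ker((A - 5I)^2) \ ker(A - 5I), then set v_{i+1} = (A - 5I) v_i.

One such chain is v_1 = [[0, 0, 2, 0, 1]]^T, v_2 = [[0, 0, -2, 5, 0]]^T. Check: (A - 5I) v_2 = [[0, 0, 0, 0, 0]]^T = 0.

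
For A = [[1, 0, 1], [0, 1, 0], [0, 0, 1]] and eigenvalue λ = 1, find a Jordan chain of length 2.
We seek v_1 ∈ ker((A - I)^2) \ ker(A - I), then set v_{i+1} = (A - I) v_i.

One such chain is v_1 = [[0, 2, 1]]^T, v_2 = [[1, 0, 0]]^T. Check: (A - I) v_2 = [[0, 0, 0]]^T = 0.

v_1 = [[0, 2, 1]]^T, v_2 = [[1, 0, 0]]^T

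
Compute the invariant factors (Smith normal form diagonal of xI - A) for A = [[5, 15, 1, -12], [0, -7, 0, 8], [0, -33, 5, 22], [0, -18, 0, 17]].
x - 5, (x - 5)^3

The Jordan structure of A has elementary divisors (x - 5)^3, (x - 5). Arranging the block sizes at each eigenvalue in decreasing order and taking row products gives the invariant factors.

Invariant factors (smallest first, each dividing the next): x - 5, (x - 5)^3.

Check: the last factor (x - 5)^3 is the minimal polynomial, and the product (x - 5)^4 is the characteristic polynomial.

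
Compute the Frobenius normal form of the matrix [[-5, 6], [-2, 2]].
R = [[0, -2], [1, -3]]

The invariant factors of A (the non-unit diagonal entries of the Smith normal form of xI - A over ℚ[x]) are (x + 1)(x + 2), each dividing the next. The characteristic polynomial is their product, (x + 1)(x + 2).

The rational canonical form is the block-diagonal matrix of companion matrices C(f_i):
R = [[0, -2], [1, -3]].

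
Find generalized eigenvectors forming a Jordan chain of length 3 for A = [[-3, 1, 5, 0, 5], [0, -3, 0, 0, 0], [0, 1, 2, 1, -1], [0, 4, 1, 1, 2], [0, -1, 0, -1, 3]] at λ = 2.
We seek v_1 ∈ ker((A - 2I)^3) \ ker((A - 2I)^2), then set v_{i+1} = (A - 2I) v_i.

One such chain is v_1 = [[1, 0, 0, 1, 1]]^T, v_2 = [[0, 0, 0, 1, 0]]^T, v_3 = [[0, 0, 1, -1, -1]]^T. Check: (A - 2I) v_3 = [[0, 0, 0, 0, 0]]^T = 0.

v_1 = [[1, 0, 0, 1, 1]]^T, v_2 = [[0, 0, 0, 1, 0]]^T, v_3 = [[0, 0, 1, -1, -1]]^T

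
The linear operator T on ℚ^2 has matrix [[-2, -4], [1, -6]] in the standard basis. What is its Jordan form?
J = [[-4, 1], [0, -4]]

The characteristic polynomial is det(xI - A) = (x + 4)^2, so the eigenvalues are -4 (algebraic multiplicity 2).

For λ = -4: rank(A + 4I) = 1, rank((A + 4I)^2) = 0. The eigenspace has dimension 2 - 1 = 1, so there is 1 Jordan block; the rank sequence gives block sizes [2].

Assembling the blocks gives the Jordan form J above.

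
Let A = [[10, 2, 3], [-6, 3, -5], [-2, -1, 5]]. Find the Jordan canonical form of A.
J = [[6, 1, 0], [0, 6, 1], [0, 0, 6]]

The characteristic polynomial is det(xI - A) = (x - 6)^3, so the eigenvalues are 6 (algebraic multiplicity 3).

For λ = 6: rank(A - 6I) = 2, rank((A - 6I)^2) = 1, rank((A - 6I)^3) = 0. The eigenspace has dimension 3 - 2 = 1, so there is 1 Jordan block; the rank sequence gives block sizes [3].

Assembling the blocks gives the Jordan form J above.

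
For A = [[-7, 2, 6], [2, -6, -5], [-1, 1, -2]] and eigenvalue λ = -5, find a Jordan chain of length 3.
v_1 = [[1, -1, 0]]^T, v_2 = [[-4, 3, -2]]^T, v_3 = [[2, -1, 1]]^T

We seek v_1 ∈ ker((A + 5I)^3) \ ker((A + 5I)^2), then set v_{i+1} = (A + 5I) v_i.

One such chain is v_1 = [[1, -1, 0]]^T, v_2 = [[-4, 3, -2]]^T, v_3 = [[2, -1, 1]]^T. Check: (A + 5I) v_3 = [[0, 0, 0]]^T = 0.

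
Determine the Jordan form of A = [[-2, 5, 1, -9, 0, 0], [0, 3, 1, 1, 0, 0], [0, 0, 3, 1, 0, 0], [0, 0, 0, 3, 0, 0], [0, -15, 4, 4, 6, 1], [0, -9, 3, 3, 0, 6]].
The characteristic polynomial is det(xI - A) = (x - 6)^2(x - 3)^3(x + 2), so the eigenvalues are -2 (algebraic multiplicity 1), 3 (algebraic multiplicity 3), 6 (algebraic multiplicity 2).

For λ = -2: algebraic multiplicity 1 gives one 1×1 block.

For λ = 3: rank(A - 3I) = 5, rank((A - 3I)^2) = 4, rank((A - 3I)^3) = 3. The eigenspace has dimension 6 - 5 = 1, so there is 1 Jordan block; the rank sequence gives block sizes [3].

For λ = 6: rank(A - 6I) = 5, rank((A - 6I)^2) = 4. The eigenspace has dimension 6 - 5 = 1, so there is 1 Jordan block; the rank sequence gives block sizes [2].

Assembling the blocks gives the Jordan form J above.

J = [[-2, 0, 0, 0, 0, 0], [0, 3, 1, 0, 0, 0], [0, 0, 3, 1, 0, 0], [0, 0, 0, 3, 0, 0], [0, 0, 0, 0, 6, 1], [0, 0, 0, 0, 0, 6]]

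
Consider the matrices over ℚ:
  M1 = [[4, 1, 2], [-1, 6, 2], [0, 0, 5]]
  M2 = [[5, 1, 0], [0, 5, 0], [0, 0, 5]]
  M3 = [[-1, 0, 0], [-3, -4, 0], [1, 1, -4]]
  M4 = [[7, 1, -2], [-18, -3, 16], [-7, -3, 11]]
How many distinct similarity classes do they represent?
3 classes: {M1, M2}, {M3}, {M4}

Characteristic polynomials: χ_{M1} = (x - 5)^3, χ_{M2} = (x - 5)^3, χ_{M3} = (x + 1)(x + 4)^2, χ_{M4} = (x - 5)^3.

{M1, M2}: invariant factors x - 5, (x - 5)^2.

{M3}: invariant factors (x + 1)(x + 4)^2.

{M4}: invariant factors (x - 5)^3.

Matrices are similar if and only if their invariant-factor lists agree; the partition into similarity classes is {M1, M2}, {M3}, {M4}.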